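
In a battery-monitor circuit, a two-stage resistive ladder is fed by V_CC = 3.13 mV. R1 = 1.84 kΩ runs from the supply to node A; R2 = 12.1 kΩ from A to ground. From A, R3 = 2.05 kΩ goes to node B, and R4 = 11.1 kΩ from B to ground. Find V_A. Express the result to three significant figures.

Looking into the second stage from A: R3 + R4 = 13.15 kΩ appears in parallel with R2.
Effective lower resistance at A: R2 ‖ 13.15 = 6.302 kΩ.
So V_A = 3.13 × 0.7740 = 2.423 mV.

V_A ≈ 2.42 mV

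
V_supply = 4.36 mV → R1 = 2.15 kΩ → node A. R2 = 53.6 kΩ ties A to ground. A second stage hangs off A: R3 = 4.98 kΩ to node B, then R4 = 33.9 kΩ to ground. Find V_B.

The second stage (R3 + R4 = 38.88 kΩ) loads node A in parallel with R2.
R2 ‖ (R3+R4) = 22.53 kΩ.
So V_A = 4.36 × 0.9129 = 3.980 mV.
Then the unloaded second divider: V_B = V_A × R4/(R3+R4) = 3.980 × 0.8719 = 3.470 mV.

V_B ≈ 3.47 mV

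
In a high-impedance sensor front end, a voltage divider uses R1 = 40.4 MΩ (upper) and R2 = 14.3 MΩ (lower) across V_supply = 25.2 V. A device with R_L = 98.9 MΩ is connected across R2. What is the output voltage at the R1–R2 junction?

V_out ≈ 5.95 V

The load sits in parallel with R2, giving an effective lower resistance R2' = R2·R_L/(R2+R_L) = 12.49 MΩ.
Then V_out = V_supply · R2'/(R1 + R2') = 25.2 × 12.49/52.89 = 5.952 V.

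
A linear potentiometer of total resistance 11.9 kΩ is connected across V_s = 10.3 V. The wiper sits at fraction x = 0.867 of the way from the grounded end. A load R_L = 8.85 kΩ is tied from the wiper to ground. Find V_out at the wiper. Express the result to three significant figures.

V_out ≈ 7.73 V

Lower segment x·R_p = 10.32 kΩ; upper segment (1−x)·R_p = 1.583 kΩ.
R_L loads the lower segment: effective lower R = 4.764 kΩ.
Loaded-divider output: V_out = 10.3 × 0.7506 = 7.731 V.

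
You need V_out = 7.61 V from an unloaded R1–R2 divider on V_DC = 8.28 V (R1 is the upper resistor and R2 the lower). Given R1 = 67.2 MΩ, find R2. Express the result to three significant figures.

R2 ≈ 763 MΩ

Required fraction k = V_out/V_DC = 0.9191.
Rearranging, R2 = R1·k/(1−k) = 67.2 × 11.36 = 763.3 MΩ.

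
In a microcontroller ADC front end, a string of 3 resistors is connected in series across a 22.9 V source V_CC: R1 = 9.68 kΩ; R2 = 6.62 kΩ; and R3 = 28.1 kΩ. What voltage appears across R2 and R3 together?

ΣR = 9.68 + 6.62 + 28.1 = 44.40 kΩ.
R_{R2..R3} = 6.62 + 28.1 = 34.72 kΩ.
By the voltage-divider rule, V = 22.9 × 34.72/44.40 = 17.91 V.

V ≈ 17.9 V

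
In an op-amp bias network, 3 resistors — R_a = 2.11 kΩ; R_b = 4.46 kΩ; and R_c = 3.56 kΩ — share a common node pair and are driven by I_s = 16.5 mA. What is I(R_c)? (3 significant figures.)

I ≈ 4.73 mA

Total conductance ΣG = 1/2.11 + 1/4.46 + 1/3.56 = 0.9790 (units of 1/kΩ).
R_c takes the fraction G_k/ΣG = 0.2809/0.9790 = 0.2869, so I = 16.5 × 0.2869 = 4.734 mA.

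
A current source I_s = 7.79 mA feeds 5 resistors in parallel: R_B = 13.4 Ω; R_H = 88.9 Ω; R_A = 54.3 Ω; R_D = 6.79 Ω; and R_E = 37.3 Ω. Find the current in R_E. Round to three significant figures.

I ≈ 0.750 mA

Total conductance ΣG = 1/13.4 + 1/88.9 + 1/54.3 + 1/6.79 + 1/37.3 = 0.2784 (units of 1/Ω).
By the current-divider rule, I = I_s · G_k/ΣG = 7.79 × 0.09631 = 0.7502 mA.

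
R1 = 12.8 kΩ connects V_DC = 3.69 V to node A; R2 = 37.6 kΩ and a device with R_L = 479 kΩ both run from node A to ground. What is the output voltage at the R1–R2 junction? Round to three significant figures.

V_out ≈ 2.70 V

R2 ‖ R_L = (37.6 × 479)/(37.6 + 479) = 34.86 kΩ.
Voltage divider with the loaded lower leg: V_out = 3.69 × 34.86/(12.8 + 34.86) = 3.69 × 0.7314 = 2.699 V.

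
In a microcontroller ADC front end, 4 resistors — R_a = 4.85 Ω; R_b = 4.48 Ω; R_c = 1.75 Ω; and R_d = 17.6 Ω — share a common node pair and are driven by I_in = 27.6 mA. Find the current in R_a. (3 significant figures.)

I ≈ 5.38 mA

Total conductance ΣG = 1/4.85 + 1/4.48 + 1/1.75 + 1/17.6 = 1.058 (units of 1/Ω).
R_a takes the fraction G_k/ΣG = 0.2062/1.058 = 0.1949, so I = 27.6 × 0.1949 = 5.381 mA.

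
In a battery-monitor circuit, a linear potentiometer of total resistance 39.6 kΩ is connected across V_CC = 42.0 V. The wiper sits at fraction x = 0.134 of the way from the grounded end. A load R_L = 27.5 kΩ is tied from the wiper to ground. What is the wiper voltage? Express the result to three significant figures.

The pot divides into 34.29 kΩ above the wiper and 5.306 kΩ below.
Lower segment in parallel with the load: 5.306 ‖ 27.5 = 4.448 kΩ.
Loaded-divider output: V_out = 42.0 × 0.1148 = 4.822 V.

V_out ≈ 4.82 V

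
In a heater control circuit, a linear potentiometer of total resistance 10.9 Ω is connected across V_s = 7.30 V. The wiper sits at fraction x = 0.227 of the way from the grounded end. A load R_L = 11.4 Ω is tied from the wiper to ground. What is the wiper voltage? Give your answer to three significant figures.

V_out ≈ 1.42 V

Lower segment x·R_p = 2.474 Ω; upper segment (1−x)·R_p = 8.426 Ω.
Lower segment in parallel with the load: 2.474 ‖ 11.4 = 2.033 Ω.
Loaded-divider output: V_out = 7.30 × 0.1944 = 1.419 V.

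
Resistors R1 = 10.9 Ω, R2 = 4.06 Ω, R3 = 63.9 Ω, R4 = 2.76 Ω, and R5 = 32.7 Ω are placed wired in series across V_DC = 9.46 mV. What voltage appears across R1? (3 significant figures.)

ΣR = 10.9 + 4.06 + 63.9 + 2.76 + 32.7 = 114.3 Ω.
Voltage divider: V = V_DC · (10.90 / 114.3) = 9.46 × 0.09535 = 0.9020 mV.

V ≈ 0.902 mV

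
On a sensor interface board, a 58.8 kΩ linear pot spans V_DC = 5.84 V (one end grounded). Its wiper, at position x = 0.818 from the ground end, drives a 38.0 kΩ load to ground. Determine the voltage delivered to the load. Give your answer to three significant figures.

Lower segment x·R_p = 48.10 kΩ; upper segment (1−x)·R_p = 10.70 kΩ.
(x·R_p) ‖ R_L = 21.23 kΩ.
Then V_out = V_DC · 21.23/(10.70 + 21.23) = 3.883 V.

V_out ≈ 3.88 V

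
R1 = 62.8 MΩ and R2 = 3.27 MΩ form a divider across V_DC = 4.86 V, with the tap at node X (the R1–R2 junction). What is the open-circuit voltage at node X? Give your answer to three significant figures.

V_th ≈ 0.241 V

V_th is the unloaded tap voltage: V_DC · R2/(R1+R2) = 4.86 × 0.04949 = 0.2405 V.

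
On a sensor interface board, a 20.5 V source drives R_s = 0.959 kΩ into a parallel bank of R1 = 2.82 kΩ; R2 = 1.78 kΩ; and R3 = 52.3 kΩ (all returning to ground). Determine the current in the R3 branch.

I ≈ 0.207 mA

Combine the parallel branches: R_p = (1/2.82 + 1/1.78 + 1/52.3)⁻¹ = 1.069 kΩ.
V_A = 20.5 × 1.069/2.028 = 10.81 V.
I(R3) = V_A / R3 = 10.81/52.3 = 0.2066 mA.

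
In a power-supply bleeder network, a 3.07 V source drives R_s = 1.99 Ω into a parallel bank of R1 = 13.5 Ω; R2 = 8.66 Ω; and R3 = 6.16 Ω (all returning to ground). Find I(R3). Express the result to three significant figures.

Combine the parallel branches: R_p = (1/13.5 + 1/8.66 + 1/6.16)⁻¹ = 2.842 Ω.
V_A by voltage divider: V_A = 3.07 × 2.842/(1.99 + 2.842) = 1.806 V.
I(R3) = V_A / R3 = 1.806/6.16 = 0.2931 A.

I ≈ 0.293 A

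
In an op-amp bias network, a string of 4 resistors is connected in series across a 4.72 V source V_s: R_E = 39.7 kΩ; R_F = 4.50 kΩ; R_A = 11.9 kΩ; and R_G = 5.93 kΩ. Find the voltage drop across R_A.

Total series resistance ΣR = 39.7 + 4.50 + 11.9 + 5.93 = 62.03 kΩ.
By the voltage-divider rule, V = 4.72 × 11.90/62.03 = 0.9055 V.

V ≈ 0.905 V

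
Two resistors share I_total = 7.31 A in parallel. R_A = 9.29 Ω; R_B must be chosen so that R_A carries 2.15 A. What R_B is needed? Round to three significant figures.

Two-branch current divider: I_A = I_total · R_B/(R_A + R_B).
2.15/7.31 = R_B/(R_A + R_B) → R_B = R_A · (0.2941)/(1 − 0.2941) = 9.29 × 0.4167 = 3.871 Ω.

R_B ≈ 3.87 Ω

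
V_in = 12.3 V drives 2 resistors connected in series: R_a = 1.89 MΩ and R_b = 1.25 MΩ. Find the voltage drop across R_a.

V ≈ 7.40 V

ΣR = 1.89 + 1.25 = 3.140 MΩ.
Voltage divider: V = V_in · (1.890 / 3.140) = 12.3 × 0.6019 = 7.404 V.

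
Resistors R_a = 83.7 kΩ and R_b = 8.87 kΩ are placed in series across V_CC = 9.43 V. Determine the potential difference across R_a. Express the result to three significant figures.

V ≈ 8.53 V

Series total: ΣR = 83.7 + 8.87 = 92.57 kΩ.
By the voltage-divider rule, V = 9.43 × 83.70/92.57 = 8.526 V.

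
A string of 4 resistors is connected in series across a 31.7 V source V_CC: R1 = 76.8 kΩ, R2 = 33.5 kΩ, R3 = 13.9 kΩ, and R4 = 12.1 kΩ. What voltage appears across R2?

V ≈ 7.79 V

ΣR = 76.8 + 33.5 + 13.9 + 12.1 = 136.3 kΩ.
V = V_CC · R/ΣR = 31.7 × 0.2458 = 7.791 V.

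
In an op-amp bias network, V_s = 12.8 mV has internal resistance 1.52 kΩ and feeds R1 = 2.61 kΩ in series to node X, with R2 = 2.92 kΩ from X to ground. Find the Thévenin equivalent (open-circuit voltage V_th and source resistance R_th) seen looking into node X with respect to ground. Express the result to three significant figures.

R1' = 1.52 + 2.61 = 4.130 kΩ (source resistance + R1).
With X open, the divider is unloaded: V_th = 12.8 × 2.92/7.050 = 5.302 mV.
With V_s suppressed (replaced by a short), R_th = R1' ‖ R2 = (4.130 × 2.92)/(4.130 + 2.92) = 1.711 kΩ.

V_th ≈ 5.30 mV, R_th ≈ 1.71 kΩ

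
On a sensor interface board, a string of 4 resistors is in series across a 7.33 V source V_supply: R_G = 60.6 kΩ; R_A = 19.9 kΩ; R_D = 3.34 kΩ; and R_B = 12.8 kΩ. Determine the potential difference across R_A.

ΣR = 60.6 + 19.9 + 3.34 + 12.8 = 96.64 kΩ.
By the voltage-divider rule, V = 7.33 × 19.90/96.64 = 1.509 V.

V ≈ 1.51 V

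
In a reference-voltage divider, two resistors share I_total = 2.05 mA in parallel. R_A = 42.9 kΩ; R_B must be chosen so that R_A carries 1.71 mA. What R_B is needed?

R_B ≈ 216 kΩ

Two-branch current divider: I_A = I_total · R_B/(R_A + R_B).
With f = 0.8341, R_B = R_A · f/(1−f) = 42.9 × 5.029 = 215.8 kΩ.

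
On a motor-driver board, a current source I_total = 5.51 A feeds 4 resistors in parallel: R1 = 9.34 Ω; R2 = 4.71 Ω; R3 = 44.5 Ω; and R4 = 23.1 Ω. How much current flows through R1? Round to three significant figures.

Total conductance ΣG = 1/9.34 + 1/4.71 + 1/44.5 + 1/23.1 = 0.3851 (units of 1/Ω).
Current divider: I(R1) = I_total · G_k/ΣG = 5.51 × (0.1071/0.3851) = 5.51 × 0.2780 = 1.532 A.

I ≈ 1.53 A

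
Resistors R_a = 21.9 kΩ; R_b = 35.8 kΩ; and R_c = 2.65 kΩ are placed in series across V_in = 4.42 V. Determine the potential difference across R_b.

Total series resistance ΣR = 21.9 + 35.8 + 2.65 = 60.35 kΩ.
By the voltage-divider rule, V = 4.42 × 35.80/60.35 = 2.622 V.

V ≈ 2.62 V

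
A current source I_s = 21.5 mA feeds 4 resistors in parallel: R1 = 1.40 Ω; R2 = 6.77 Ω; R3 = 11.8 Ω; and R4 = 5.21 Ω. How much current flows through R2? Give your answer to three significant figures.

I ≈ 2.79 mA

Total conductance ΣG = 1/1.40 + 1/6.77 + 1/11.8 + 1/5.21 = 1.139 (units of 1/Ω).
By the current-divider rule, I = I_s · G_k/ΣG = 21.5 × 0.1297 = 2.789 mA.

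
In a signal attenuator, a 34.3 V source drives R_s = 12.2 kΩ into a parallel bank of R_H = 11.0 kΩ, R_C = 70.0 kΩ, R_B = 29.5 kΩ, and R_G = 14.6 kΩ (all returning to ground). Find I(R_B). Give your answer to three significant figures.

Parallel bank: R_p = 1/(1/11.0 + 1/70.0 + 1/29.5 + 1/14.6) = 4.817 kΩ.
Node voltage V_A = V_CC · R_p/(R_s + R_p) = 34.3 × 0.2831 = 9.710 V.
Branch current I = V_A/R_B = 9.710/29.5 = 0.3291 mA.

I ≈ 0.329 mA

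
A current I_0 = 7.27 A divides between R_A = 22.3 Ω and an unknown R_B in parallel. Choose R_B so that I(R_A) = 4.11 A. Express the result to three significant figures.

The fraction through R_A equals R_B/(R_A+R_B).
With f = 0.5653, R_B = R_A · f/(1−f) = 22.3 × 1.301 = 29.00 Ω.

R_B ≈ 29.0 Ω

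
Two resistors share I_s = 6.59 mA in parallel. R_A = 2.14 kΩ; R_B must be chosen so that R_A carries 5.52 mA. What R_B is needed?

Two-branch current divider: I_A = I_s · R_B/(R_A + R_B).
5.52/6.59 = R_B/(R_A + R_B) → R_B = R_A · (0.8376)/(1 − 0.8376) = 2.14 × 5.159 = 11.04 kΩ.

R_B ≈ 11.0 kΩ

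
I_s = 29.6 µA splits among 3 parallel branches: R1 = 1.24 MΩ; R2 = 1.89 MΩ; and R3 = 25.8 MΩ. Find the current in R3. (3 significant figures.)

ΣG = 1/1.24 + 1/1.89 + 1/25.8 = 1.374.
R3 takes the fraction G_k/ΣG = 0.03876/1.374 = 0.02820, so I = 29.6 × 0.02820 = 0.8348 µA.

I ≈ 0.835 µA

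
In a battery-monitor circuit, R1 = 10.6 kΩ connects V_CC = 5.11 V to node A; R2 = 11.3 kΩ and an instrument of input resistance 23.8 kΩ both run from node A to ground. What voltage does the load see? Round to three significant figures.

First combine the lower leg with the load: R2 ‖ R_L = 7.662 kΩ.
Voltage divider with the loaded lower leg: V_out = 5.11 × 7.662/(10.6 + 7.662) = 5.11 × 0.4196 = 2.144 V.

V_out ≈ 2.14 V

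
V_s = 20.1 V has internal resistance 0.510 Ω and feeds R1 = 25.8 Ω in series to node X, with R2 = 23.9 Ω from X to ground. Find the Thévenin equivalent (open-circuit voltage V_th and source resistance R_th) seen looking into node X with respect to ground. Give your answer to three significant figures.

V_th ≈ 9.57 V, R_th ≈ 12.5 Ω

R1' = 0.510 + 25.8 = 26.31 Ω (source resistance + R1).
Open-circuit (no load on X): V_th = V_s · R2/(R1' + R2) = 20.1 × 23.9/(26.31 + 23.9) = 9.568 V.
Zeroing V_s shorts the top of R1' to ground, so R_th = R1' ‖ R2 = 12.52 Ω.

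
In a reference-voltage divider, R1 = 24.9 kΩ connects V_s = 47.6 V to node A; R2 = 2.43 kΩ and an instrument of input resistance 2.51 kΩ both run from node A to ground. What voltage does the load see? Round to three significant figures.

V_out ≈ 2.25 V

First combine the lower leg with the load: R2 ‖ R_L = 1.235 kΩ.
Voltage divider with the loaded lower leg: V_out = 47.6 × 1.235/(24.9 + 1.235) = 47.6 × 0.04724 = 2.249 V.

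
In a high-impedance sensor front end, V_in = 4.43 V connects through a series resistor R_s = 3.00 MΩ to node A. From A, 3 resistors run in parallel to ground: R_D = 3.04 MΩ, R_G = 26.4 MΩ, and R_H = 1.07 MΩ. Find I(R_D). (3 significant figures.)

Equivalent of the parallel group: R_p = 0.7684 MΩ.
Node voltage V_A = V_in · R_p/(R_s + R_p) = 4.43 × 0.2039 = 0.9033 V.
I(R_D) = V_A / R_D = 0.9033/3.04 = 0.2971 µA.

I ≈ 0.297 µA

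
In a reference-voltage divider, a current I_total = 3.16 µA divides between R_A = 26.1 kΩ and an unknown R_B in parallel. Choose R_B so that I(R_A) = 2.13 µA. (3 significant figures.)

Two-branch current divider: I_A = I_total · R_B/(R_A + R_B).
2.13/3.16 = R_B/(R_A + R_B) → R_B = R_A · (0.6741)/(1 − 0.6741) = 26.1 × 2.068 = 53.97 kΩ.

R_B ≈ 54.0 kΩ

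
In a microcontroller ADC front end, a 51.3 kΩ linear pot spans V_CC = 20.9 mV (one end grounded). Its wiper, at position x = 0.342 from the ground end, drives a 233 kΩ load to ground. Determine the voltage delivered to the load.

V_out ≈ 6.81 mV

Split the track: R_lower = x·R_p = 17.54 kΩ, R_upper = (1−x)·R_p = 33.76 kΩ.
(x·R_p) ‖ R_L = 16.32 kΩ.
V_out = 20.9 × 16.32/(33.76 + 16.32) = 6.810 mV.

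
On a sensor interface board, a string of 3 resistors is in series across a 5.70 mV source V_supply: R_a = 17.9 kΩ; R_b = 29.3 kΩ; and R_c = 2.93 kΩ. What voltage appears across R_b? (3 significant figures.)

V ≈ 3.33 mV

Series total: ΣR = 17.9 + 29.3 + 2.93 = 50.13 kΩ.
Voltage divider: V = V_supply · (29.30 / 50.13) = 5.70 × 0.5845 = 3.332 mV.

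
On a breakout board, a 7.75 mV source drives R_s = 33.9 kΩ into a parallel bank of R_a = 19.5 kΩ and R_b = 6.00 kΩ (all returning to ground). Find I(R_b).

I ≈ 0.154 µA

Equivalent of the parallel group: R_p = 4.588 kΩ.
V_A by voltage divider: V_A = 7.75 × 4.588/(33.9 + 4.588) = 0.9239 mV.
Branch current I = V_A/R_b = 0.9239/6.00 = 0.1540 µA.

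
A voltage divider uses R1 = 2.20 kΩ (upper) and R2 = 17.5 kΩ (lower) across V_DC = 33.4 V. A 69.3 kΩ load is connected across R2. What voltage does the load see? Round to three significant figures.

V_out ≈ 28.9 V

The load sits in parallel with R2, giving an effective lower resistance R2' = R2·R_L/(R2+R_L) = 13.97 kΩ.
Voltage divider with the loaded lower leg: V_out = 33.4 × 13.97/(2.20 + 13.97) = 33.4 × 0.8640 = 28.86 V.
(Unloaded it would be 29.7 V; the load pulls it down.)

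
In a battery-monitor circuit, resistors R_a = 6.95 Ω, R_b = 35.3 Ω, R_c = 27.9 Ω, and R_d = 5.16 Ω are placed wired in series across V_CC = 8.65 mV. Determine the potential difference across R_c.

ΣR = 6.95 + 35.3 + 27.9 + 5.16 = 75.31 Ω.
V = V_CC · R/ΣR = 8.65 × 0.3705 = 3.205 mV.

V ≈ 3.20 mV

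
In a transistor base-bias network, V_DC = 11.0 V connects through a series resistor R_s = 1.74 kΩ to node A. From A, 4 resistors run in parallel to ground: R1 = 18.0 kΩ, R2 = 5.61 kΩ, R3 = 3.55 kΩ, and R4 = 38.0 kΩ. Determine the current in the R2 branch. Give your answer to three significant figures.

I ≈ 1.01 mA

Equivalent of the parallel group: R_p = 1.846 kΩ.
V_A = 11.0 × 1.846/3.586 = 5.662 V.
Branch current I = V_A/R2 = 5.662/5.61 = 1.009 mA.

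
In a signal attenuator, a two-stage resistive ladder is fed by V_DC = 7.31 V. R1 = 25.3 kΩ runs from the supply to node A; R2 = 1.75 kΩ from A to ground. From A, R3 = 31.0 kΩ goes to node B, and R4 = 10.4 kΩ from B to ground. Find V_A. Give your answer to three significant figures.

V_A ≈ 0.455 V

The second stage (R3 + R4 = 41.40 kΩ) loads node A in parallel with R2.
R2 ‖ (R3+R4) = 1.679 kΩ.
So V_A = 7.31 × 0.06223 = 0.4549 V.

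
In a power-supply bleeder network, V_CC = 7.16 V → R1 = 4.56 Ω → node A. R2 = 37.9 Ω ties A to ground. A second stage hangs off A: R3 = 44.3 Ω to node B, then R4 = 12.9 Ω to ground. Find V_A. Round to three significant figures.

Looking into the second stage from A: R3 + R4 = 57.20 Ω appears in parallel with R2.
R2 ‖ (R3+R4) = 22.80 Ω.
V_A = 7.16 × 22.80/(4.56 + 22.80) = 5.966 V.

V_A ≈ 5.97 V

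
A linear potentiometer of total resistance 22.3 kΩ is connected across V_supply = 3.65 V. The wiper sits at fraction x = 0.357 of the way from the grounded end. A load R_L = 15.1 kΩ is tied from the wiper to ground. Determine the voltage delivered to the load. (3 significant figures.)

V_out ≈ 0.973 V

Lower segment x·R_p = 7.961 kΩ; upper segment (1−x)·R_p = 14.34 kΩ.
R_L loads the lower segment: effective lower R = 5.213 kΩ.
Then V_out = V_supply · 5.213/(14.34 + 5.213) = 0.9731 V.
(Unloaded: V_out = x·V_supply = 1.30 V.)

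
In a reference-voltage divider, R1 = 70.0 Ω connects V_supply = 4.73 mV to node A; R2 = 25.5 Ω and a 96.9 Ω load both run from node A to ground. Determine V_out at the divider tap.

The load sits in parallel with R2, giving an effective lower resistance R2' = R2·R_L/(R2+R_L) = 20.19 Ω.
Voltage divider with the loaded lower leg: V_out = 4.73 × 20.19/(70.0 + 20.19) = 4.73 × 0.2238 = 1.059 mV.

V_out ≈ 1.06 mV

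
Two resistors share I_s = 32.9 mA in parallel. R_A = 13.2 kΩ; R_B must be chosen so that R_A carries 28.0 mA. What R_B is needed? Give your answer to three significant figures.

In a two-way split, I_A/I_s = R_B/(R_A + R_B).
28.0/32.9 = R_B/(R_A + R_B) → R_B = R_A · (0.8511)/(1 − 0.8511) = 13.2 × 5.714 = 75.43 kΩ.

R_B ≈ 75.4 kΩ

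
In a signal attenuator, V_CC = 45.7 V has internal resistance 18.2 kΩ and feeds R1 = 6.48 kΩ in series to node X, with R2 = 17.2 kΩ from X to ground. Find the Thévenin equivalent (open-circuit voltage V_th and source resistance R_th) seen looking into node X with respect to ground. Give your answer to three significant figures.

R1' = 18.2 + 6.48 = 24.68 kΩ (source resistance + R1).
V_th is the unloaded tap voltage: V_CC · R2/(R1'+R2) = 45.7 × 0.4107 = 18.77 V.
With V_CC suppressed (replaced by a short), R_th = R1' ‖ R2 = (24.68 × 17.2)/(24.68 + 17.2) = 10.14 kΩ.

V_th ≈ 18.8 V, R_th ≈ 10.1 kΩ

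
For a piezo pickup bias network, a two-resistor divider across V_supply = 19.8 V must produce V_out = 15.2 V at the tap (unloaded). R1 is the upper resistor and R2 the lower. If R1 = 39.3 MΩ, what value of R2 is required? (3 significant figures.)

R2 ≈ 130 MΩ

Required fraction k = V_out/V_supply = 0.7677.
So R2 = R1 · V_out/(V_supply − V_out) = 39.3 × 15.2/(19.8 − 15.2) = 39.3 × 3.304 = 129.9 MΩ.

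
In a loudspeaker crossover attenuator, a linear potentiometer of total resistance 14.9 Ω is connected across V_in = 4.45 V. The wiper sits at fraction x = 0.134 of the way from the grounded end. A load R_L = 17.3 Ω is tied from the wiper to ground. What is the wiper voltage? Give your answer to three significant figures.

V_out ≈ 0.542 V

The pot divides into 12.90 Ω above the wiper and 1.997 Ω below.
(x·R_p) ‖ R_L = 1.790 Ω.
Then V_out = V_in · 1.790/(12.90 + 1.790) = 0.5421 V.
(Unloaded: V_out = x·V_in = 0.596 V.)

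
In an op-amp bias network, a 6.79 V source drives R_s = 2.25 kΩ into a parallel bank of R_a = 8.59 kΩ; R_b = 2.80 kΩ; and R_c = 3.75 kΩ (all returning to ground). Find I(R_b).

Parallel bank: R_p = 1/(1/8.59 + 1/2.80 + 1/3.75) = 1.351 kΩ.
V_A = 6.79 × 1.351/3.601 = 2.547 V.
I(R_b) = V_A / R_b = 2.547/2.80 = 0.9098 mA.

I ≈ 0.910 mA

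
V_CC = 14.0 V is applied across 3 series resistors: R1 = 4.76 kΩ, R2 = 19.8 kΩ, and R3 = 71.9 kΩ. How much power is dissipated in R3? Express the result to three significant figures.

P ≈ 1.51 mW

Series current I = V_CC/ΣR = 14.0/96.46 = 0.1451 mA.
V(R3) = I·R = 10.44 V; P = V·I = 10.44 × 0.1451 = 1.515 mW.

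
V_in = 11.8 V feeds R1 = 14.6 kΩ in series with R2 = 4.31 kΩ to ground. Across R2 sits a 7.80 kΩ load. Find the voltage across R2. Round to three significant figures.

First combine the lower leg with the load: R2 ‖ R_L = 2.776 kΩ.
Now apply the divider: V_out = 11.8 × 0.1598 = 1.885 V.
(Unloaded it would be 2.69 V; the load pulls it down.)

V_out ≈ 1.89 V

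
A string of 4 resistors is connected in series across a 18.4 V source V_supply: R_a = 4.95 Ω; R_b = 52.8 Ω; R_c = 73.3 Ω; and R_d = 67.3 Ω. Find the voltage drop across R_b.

ΣR = 4.95 + 52.8 + 73.3 + 67.3 = 198.3 Ω.
By the voltage-divider rule, V = 18.4 × 52.80/198.3 = 4.898 V.

V ≈ 4.90 V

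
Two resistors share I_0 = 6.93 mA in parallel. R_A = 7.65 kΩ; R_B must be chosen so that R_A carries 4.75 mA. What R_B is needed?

The fraction through R_A equals R_B/(R_A+R_B).
4.75/6.93 = R_B/(R_A + R_B) → R_B = R_A · (0.6854)/(1 − 0.6854) = 7.65 × 2.179 = 16.67 kΩ.

R_B ≈ 16.7 kΩ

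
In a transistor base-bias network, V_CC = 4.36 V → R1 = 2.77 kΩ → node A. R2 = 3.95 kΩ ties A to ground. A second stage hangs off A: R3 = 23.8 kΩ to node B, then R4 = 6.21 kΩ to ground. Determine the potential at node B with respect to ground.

V_B ≈ 0.503 V

The second stage (R3 + R4 = 30.01 kΩ) loads node A in parallel with R2.
R2 ‖ (R3+R4) = 3.491 kΩ.
So V_A = 4.36 × 0.5575 = 2.431 V.
V_B = V_A × 0.2069 = 0.5030 V.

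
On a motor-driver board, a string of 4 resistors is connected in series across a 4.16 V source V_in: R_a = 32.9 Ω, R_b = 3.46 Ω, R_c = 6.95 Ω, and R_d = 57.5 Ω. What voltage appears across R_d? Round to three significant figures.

ΣR = 32.9 + 3.46 + 6.95 + 57.5 = 100.8 Ω.
Voltage divider: V = V_in · (57.50 / 100.8) = 4.16 × 0.5704 = 2.373 V.

V ≈ 2.37 V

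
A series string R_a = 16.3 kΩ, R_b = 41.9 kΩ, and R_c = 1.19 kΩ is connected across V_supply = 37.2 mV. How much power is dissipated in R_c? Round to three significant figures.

P ≈ 0.467 nW

ΣR = 59.39 kΩ → I = 37.2/59.39 = 0.6264 µA.
P(R_c) = I²·R_c = (0.6264)² × 1.19 = 0.4669 nW.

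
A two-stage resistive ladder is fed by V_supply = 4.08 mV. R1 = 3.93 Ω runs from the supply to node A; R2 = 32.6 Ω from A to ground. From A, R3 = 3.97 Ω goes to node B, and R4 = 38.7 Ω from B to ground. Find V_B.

V_B ≈ 3.05 mV

Looking into the second stage from A: R3 + R4 = 42.67 Ω appears in parallel with R2.
R2 ‖ (R3+R4) = 18.48 Ω.
So V_A = 4.08 × 0.8246 = 3.365 mV.
Then the unloaded second divider: V_B = V_A × R4/(R3+R4) = 3.365 × 0.9070 = 3.051 mV.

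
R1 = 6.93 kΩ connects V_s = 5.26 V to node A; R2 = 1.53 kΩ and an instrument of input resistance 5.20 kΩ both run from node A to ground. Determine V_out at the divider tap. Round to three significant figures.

V_out ≈ 0.767 V

R2 ‖ R_L = (1.53 × 5.20)/(1.53 + 5.20) = 1.182 kΩ.
Voltage divider with the loaded lower leg: V_out = 5.26 × 1.182/(6.93 + 1.182) = 5.26 × 0.1457 = 0.7665 V.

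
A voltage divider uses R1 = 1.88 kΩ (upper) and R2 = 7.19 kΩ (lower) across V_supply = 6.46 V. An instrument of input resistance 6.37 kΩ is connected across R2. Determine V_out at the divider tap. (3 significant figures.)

The load sits in parallel with R2, giving an effective lower resistance R2' = R2·R_L/(R2+R_L) = 3.378 kΩ.
Then V_out = V_supply · R2'/(R1 + R2') = 6.46 × 3.378/5.258 = 4.150 V.
(Unloaded it would be 5.12 V; the load pulls it down.)

V_out ≈ 4.15 V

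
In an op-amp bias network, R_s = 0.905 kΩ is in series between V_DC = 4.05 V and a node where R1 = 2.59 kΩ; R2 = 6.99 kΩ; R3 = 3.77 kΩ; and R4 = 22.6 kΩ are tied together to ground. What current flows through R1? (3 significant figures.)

I ≈ 0.889 mA

Equivalent of the parallel group: R_p = 1.192 kΩ.
V_A by voltage divider: V_A = 4.05 × 1.192/(0.905 + 1.192) = 2.302 V.
Branch current I = V_A/R1 = 2.302/2.59 = 0.8890 mA.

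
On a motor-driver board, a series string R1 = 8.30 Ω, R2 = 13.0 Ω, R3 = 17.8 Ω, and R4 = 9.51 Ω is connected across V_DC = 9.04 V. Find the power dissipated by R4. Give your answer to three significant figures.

The common current is I = 9.04/48.61 = 0.1860 A.
P = I²R = 0.03458 × 9.51 = 0.3289 W.

P ≈ 0.329 W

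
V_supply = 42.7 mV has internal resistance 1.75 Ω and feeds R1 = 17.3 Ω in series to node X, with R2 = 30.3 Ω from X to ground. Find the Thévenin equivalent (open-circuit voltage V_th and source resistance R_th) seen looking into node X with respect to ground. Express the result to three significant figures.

R1' = 1.75 + 17.3 = 19.05 Ω (source resistance + R1).
V_th is the unloaded tap voltage: V_supply · R2/(R1'+R2) = 42.7 × 0.6140 = 26.22 mV.
Zeroing V_supply shorts the top of R1' to ground, so R_th = R1' ‖ R2 = 11.70 Ω.

V_th ≈ 26.2 mV, R_th ≈ 11.7 Ω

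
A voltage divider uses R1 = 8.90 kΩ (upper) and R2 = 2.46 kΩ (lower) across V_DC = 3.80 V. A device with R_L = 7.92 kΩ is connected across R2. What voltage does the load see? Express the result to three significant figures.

V_out ≈ 0.662 V

First combine the lower leg with the load: R2 ‖ R_L = 1.877 kΩ.
Voltage divider with the loaded lower leg: V_out = 3.80 × 1.877/(8.90 + 1.877) = 3.80 × 0.1742 = 0.6618 V.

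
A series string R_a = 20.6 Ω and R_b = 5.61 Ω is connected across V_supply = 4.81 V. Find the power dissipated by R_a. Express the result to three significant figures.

ΣR = 26.21 Ω → I = 4.81/26.21 = 0.1835 A.
V(R_a) = I·R = 3.780 V; P = V·I = 3.780 × 0.1835 = 0.6938 W.

P ≈ 0.694 W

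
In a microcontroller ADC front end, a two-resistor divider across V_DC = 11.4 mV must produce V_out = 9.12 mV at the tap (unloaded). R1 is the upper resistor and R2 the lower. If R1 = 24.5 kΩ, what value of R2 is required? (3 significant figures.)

R2 ≈ 98.0 kΩ

The divider ratio is R2/(R1+R2) = 9.12/11.4 = 0.8000.
Rearranging, R2 = R1·k/(1−k) = 24.5 × 4.000 = 98.00 kΩ.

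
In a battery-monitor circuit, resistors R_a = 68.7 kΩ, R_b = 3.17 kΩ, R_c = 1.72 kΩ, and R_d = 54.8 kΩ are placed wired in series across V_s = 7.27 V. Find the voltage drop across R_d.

V ≈ 3.10 V

Series total: ΣR = 68.7 + 3.17 + 1.72 + 54.8 = 128.4 kΩ.
By the voltage-divider rule, V = 7.27 × 54.80/128.4 = 3.103 V.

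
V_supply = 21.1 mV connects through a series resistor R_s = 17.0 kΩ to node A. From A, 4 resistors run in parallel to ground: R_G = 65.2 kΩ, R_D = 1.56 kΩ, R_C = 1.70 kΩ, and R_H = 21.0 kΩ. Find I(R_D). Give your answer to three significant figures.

Equivalent of the parallel group: R_p = 0.7739 kΩ.
V_A by voltage divider: V_A = 21.1 × 0.7739/(17.0 + 0.7739) = 0.9187 mV.
Branch current I = V_A/R_D = 0.9187/1.56 = 0.5889 µA.

I ≈ 0.589 µA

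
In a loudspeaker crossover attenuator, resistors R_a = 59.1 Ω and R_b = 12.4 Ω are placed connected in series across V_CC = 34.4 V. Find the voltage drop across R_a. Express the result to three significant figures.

Series total: ΣR = 59.1 + 12.4 = 71.50 Ω.
By the voltage-divider rule, V = 34.4 × 59.10/71.50 = 28.43 V.

V ≈ 28.4 V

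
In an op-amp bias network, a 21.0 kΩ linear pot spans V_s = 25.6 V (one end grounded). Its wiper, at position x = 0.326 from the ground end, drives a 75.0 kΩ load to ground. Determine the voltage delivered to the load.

V_out ≈ 7.86 V

Lower segment x·R_p = 6.846 kΩ; upper segment (1−x)·R_p = 14.15 kΩ.
Lower segment in parallel with the load: 6.846 ‖ 75.0 = 6.273 kΩ.
Then V_out = V_s · 6.273/(14.15 + 6.273) = 7.862 V.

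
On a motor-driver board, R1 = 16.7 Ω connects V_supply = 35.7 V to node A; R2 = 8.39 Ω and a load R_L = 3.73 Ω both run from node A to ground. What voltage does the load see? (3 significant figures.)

R2 ‖ R_L = (8.39 × 3.73)/(8.39 + 3.73) = 2.582 Ω.
Then V_out = V_supply · R2'/(R1 + R2') = 35.7 × 2.582/19.28 = 4.781 V.
(Unloaded it would be 11.9 V; the load pulls it down.)

V_out ≈ 4.78 V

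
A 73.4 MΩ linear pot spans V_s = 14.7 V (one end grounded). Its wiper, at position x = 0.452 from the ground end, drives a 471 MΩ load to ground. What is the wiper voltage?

The pot divides into 40.22 MΩ above the wiper and 33.18 MΩ below.
Lower segment in parallel with the load: 33.18 ‖ 471 = 30.99 MΩ.
V_out = 14.7 × 30.99/(40.22 + 30.99) = 6.397 V.

V_out ≈ 6.40 V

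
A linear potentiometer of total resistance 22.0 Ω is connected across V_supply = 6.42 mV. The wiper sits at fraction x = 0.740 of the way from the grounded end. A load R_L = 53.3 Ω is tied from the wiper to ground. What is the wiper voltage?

The pot divides into 5.720 Ω above the wiper and 16.28 Ω below.
Lower segment in parallel with the load: 16.28 ‖ 53.3 = 12.47 Ω.
Loaded-divider output: V_out = 6.42 × 0.6856 = 4.401 mV.
(Unloaded: V_out = x·V_supply = 4.75 mV.)

V_out ≈ 4.40 mV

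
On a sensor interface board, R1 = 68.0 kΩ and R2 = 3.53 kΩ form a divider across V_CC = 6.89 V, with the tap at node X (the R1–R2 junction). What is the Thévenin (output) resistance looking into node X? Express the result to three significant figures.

Looking into X with the source shorted: R_th = R1·R2/(R1+R2) = 68.00 × 3.53/71.53 = 3.356 kΩ.

R_th ≈ 3.36 kΩ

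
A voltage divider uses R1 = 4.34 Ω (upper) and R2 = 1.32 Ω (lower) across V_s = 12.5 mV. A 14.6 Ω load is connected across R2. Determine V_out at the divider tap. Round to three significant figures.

R2 ‖ R_L = (1.32 × 14.6)/(1.32 + 14.6) = 1.211 Ω.
Then V_out = V_s · R2'/(R1 + R2') = 12.5 × 1.211/5.551 = 2.726 mV.

V_out ≈ 2.73 mV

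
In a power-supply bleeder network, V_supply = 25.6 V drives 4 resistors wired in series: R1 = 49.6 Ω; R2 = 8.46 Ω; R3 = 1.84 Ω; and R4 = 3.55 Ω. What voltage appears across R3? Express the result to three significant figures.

V ≈ 0.742 V

Series total: ΣR = 49.6 + 8.46 + 1.84 + 3.55 = 63.45 Ω.
By the voltage-divider rule, V = 25.6 × 1.840/63.45 = 0.7424 V.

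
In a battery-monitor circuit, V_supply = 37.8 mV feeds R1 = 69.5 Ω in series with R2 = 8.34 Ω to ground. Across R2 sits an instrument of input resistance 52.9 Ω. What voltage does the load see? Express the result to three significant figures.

First combine the lower leg with the load: R2 ‖ R_L = 7.204 Ω.
Then V_out = V_supply · R2'/(R1 + R2') = 37.8 × 7.204/76.70 = 3.550 mV.

V_out ≈ 3.55 mV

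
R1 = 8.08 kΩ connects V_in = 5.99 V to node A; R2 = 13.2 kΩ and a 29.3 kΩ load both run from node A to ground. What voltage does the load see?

V_out ≈ 3.17 V

The load sits in parallel with R2, giving an effective lower resistance R2' = R2·R_L/(R2+R_L) = 9.100 kΩ.
Then V_out = V_in · R2'/(R1 + R2') = 5.99 × 9.100/17.18 = 3.173 V.
(Unloaded it would be 3.72 V; the load pulls it down.)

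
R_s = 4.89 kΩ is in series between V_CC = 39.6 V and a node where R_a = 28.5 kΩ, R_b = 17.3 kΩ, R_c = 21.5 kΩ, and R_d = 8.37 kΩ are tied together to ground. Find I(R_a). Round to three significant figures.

I ≈ 0.613 mA

Parallel bank: R_p = 1/(1/28.5 + 1/17.3 + 1/21.5 + 1/8.37) = 3.863 kΩ.
V_A = 39.6 × 3.863/8.753 = 17.48 V.
Branch current I = V_A/R_a = 17.48/28.5 = 0.6132 mA.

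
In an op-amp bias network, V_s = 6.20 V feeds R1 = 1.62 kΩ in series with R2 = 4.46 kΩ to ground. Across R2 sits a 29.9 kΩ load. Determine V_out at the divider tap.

First combine the lower leg with the load: R2 ‖ R_L = 3.881 kΩ.
Voltage divider with the loaded lower leg: V_out = 6.20 × 3.881/(1.62 + 3.881) = 6.20 × 0.7055 = 4.374 V.

V_out ≈ 4.37 V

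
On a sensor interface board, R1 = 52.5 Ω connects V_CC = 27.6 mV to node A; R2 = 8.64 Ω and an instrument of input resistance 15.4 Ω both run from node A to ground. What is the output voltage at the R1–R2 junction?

First combine the lower leg with the load: R2 ‖ R_L = 5.535 Ω.
Then V_out = V_CC · R2'/(R1 + R2') = 27.6 × 5.535/58.03 = 2.632 mV.

V_out ≈ 2.63 mV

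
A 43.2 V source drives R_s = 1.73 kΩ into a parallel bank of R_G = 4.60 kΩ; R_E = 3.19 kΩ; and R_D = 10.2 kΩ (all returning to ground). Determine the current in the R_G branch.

I ≈ 4.50 mA

Parallel bank: R_p = 1/(1/4.60 + 1/3.19 + 1/10.2) = 1.590 kΩ.
Node voltage V_A = V_CC · R_p/(R_s + R_p) = 43.2 × 0.4789 = 20.69 V.
Branch current I = V_A/R_G = 20.69/4.60 = 4.498 mA.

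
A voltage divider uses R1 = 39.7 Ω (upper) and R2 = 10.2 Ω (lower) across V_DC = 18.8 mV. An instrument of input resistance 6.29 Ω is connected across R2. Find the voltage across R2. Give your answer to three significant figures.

First combine the lower leg with the load: R2 ‖ R_L = 3.891 Ω.
Then V_out = V_DC · R2'/(R1 + R2') = 18.8 × 3.891/43.59 = 1.678 mV.
(Unloaded it would be 3.84 mV; the load pulls it down.)

V_out ≈ 1.68 mV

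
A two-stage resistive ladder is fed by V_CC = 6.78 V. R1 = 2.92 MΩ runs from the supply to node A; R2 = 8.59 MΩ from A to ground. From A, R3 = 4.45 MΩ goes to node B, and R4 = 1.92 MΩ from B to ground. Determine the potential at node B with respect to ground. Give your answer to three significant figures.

The second stage (R3 + R4 = 6.370 MΩ) loads node A in parallel with R2.
R2 ‖ (R3+R4) = 3.658 MΩ.
First divider: V_A = V_CC · 3.658/(2.92 + 3.658) = 3.770 V.
V_B = V_A × 0.3014 = 1.136 V.

V_B ≈ 1.14 V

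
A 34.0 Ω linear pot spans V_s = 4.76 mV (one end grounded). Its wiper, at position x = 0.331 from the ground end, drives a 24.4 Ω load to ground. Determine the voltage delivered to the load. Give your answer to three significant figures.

V_out ≈ 1.20 mV

Lower segment x·R_p = 11.25 Ω; upper segment (1−x)·R_p = 22.75 Ω.
R_L loads the lower segment: effective lower R = 7.702 Ω.
V_out = 4.76 × 7.702/(22.75 + 7.702) = 1.204 mV.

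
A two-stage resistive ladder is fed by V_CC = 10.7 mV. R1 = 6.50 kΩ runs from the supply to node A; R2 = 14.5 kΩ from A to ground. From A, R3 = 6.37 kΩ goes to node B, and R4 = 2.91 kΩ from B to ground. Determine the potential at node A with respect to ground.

Looking into the second stage from A: R3 + R4 = 9.280 kΩ appears in parallel with R2.
R2 ‖ (R3+R4) = 5.659 kΩ.
So V_A = 10.7 × 0.4654 = 4.980 mV.

V_A ≈ 4.98 mV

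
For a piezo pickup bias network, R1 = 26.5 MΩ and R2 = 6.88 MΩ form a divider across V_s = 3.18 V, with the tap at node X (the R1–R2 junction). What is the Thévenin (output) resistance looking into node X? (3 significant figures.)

With V_s suppressed (replaced by a short), R_th = R1 ‖ R2 = (26.50 × 6.88)/(26.50 + 6.88) = 5.462 MΩ.

R_th ≈ 5.46 MΩ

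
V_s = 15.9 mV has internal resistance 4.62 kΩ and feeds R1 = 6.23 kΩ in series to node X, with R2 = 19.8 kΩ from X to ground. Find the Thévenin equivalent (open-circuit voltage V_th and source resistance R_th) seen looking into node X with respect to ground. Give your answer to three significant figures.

R1' = 4.62 + 6.23 = 10.85 kΩ (source resistance + R1).
V_th is the unloaded tap voltage: V_s · R2/(R1'+R2) = 15.9 × 0.6460 = 10.27 mV.
With V_s suppressed (replaced by a short), R_th = R1' ‖ R2 = (10.85 × 19.8)/(10.85 + 19.8) = 7.009 kΩ.

V_th ≈ 10.3 mV, R_th ≈ 7.01 kΩ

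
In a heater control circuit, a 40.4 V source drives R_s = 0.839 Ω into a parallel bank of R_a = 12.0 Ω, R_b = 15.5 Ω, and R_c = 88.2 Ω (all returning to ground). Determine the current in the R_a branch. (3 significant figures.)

Equivalent of the parallel group: R_p = 6.282 Ω.
Node voltage V_A = V_in · R_p/(R_s + R_p) = 40.4 × 0.8822 = 35.64 V.
I(R_a) = V_A / R_a = 35.64/12.0 = 2.970 A.
(Check via current divider: I_total = 5.673 A; share G_k/ΣG = 0.5235 → same result.)

I ≈ 2.97 A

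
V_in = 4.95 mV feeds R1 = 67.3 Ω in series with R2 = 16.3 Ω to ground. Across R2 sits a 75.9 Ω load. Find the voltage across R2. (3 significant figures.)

First combine the lower leg with the load: R2 ‖ R_L = 13.42 Ω.
Now apply the divider: V_out = 4.95 × 0.1662 = 0.8229 mV.

V_out ≈ 0.823 mV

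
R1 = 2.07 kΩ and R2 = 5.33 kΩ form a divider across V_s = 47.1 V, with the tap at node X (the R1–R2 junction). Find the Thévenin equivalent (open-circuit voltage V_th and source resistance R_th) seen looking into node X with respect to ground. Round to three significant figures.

V_th ≈ 33.9 V, R_th ≈ 1.49 kΩ

V_th is the unloaded tap voltage: V_s · R2/(R1+R2) = 47.1 × 0.7203 = 33.92 V.
Zeroing V_s shorts the top of R1 to ground, so R_th = R1 ‖ R2 = 1.491 kΩ.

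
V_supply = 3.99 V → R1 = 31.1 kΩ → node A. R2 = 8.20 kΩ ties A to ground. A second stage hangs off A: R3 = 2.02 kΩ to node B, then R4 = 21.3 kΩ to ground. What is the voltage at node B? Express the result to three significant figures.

Looking into the second stage from A: R3 + R4 = 23.32 kΩ appears in parallel with R2.
R2 ‖ (R3+R4) = 6.067 kΩ.
So V_A = 3.99 × 0.1632 = 0.6513 V.
V_B = V_A × 0.9134 = 0.5949 V.

V_B ≈ 0.595 V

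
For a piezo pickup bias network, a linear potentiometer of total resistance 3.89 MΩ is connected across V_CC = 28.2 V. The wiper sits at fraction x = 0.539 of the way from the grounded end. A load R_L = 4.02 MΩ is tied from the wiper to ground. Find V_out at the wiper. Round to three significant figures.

The pot divides into 1.793 MΩ above the wiper and 2.097 MΩ below.
Lower segment in parallel with the load: 2.097 ‖ 4.02 = 1.378 MΩ.
Loaded-divider output: V_out = 28.2 × 0.4345 = 12.25 V.

V_out ≈ 12.3 V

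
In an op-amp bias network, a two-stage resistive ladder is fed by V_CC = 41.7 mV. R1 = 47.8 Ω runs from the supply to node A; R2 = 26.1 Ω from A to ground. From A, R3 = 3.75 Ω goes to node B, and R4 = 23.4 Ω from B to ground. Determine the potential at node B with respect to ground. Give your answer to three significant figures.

V_B ≈ 7.83 mV

Looking into the second stage from A: R3 + R4 = 27.15 Ω appears in parallel with R2.
R2 ‖ (R3+R4) = 13.31 Ω.
V_A = 41.7 × 13.31/(47.8 + 13.31) = 9.081 mV.
V_B = V_A × 0.8619 = 7.827 mV.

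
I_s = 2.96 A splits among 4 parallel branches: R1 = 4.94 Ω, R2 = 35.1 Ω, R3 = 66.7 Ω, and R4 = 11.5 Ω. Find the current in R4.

Conductances: ΣG = 1/4.94 + 1/35.1 + 1/66.7 + 1/11.5 = 0.3329 (1/Ω).
By the current-divider rule, I = I_s · G_k/ΣG = 2.96 × 0.2612 = 0.7733 A.

I ≈ 0.773 A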